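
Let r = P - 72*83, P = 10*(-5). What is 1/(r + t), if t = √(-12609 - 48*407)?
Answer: -6026/36344821 - I*√32145/36344821 ≈ -0.0001658 - 4.933e-6*I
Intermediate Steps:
P = -50
t = I*√32145 (t = √(-12609 - 19536) = √(-32145) = I*√32145 ≈ 179.29*I)
r = -6026 (r = -50 - 72*83 = -50 - 5976 = -6026)
1/(r + t) = 1/(-6026 + I*√32145)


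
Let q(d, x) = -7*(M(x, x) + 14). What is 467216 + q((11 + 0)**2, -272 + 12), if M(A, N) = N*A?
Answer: -6082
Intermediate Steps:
M(A, N) = A*N
q(d, x) = -98 - 7*x**2 (q(d, x) = -7*(x*x + 14) = -7*(x**2 + 14) = -7*(14 + x**2) = -98 - 7*x**2)
467216 + q((11 + 0)**2, -272 + 12) = 467216 + (-98 - 7*(-272 + 12)**2) = 467216 + (-98 - 7*(-260)**2) = 467216 + (-98 - 7*67600) = 467216 + (-98 - 473200) = 467216 - 473298 = -6082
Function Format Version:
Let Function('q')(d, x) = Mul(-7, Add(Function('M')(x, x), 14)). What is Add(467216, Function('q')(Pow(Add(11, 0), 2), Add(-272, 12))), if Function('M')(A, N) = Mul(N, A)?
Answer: -6082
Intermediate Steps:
Function('M')(A, N) = Mul(A, N)
Function('q')(d, x) = Add(-98, Mul(-7, Pow(x, 2))) (Function('q')(d, x) = Mul(-7, Add(Mul(x, x), 14)) = Mul(-7, Add(Pow(x, 2), 14)) = Mul(-7, Add(14, Pow(x, 2))) = Add(-98, Mul(-7, Pow(x, 2))))
Add(467216, Function('q')(Pow(Add(11, 0), 2), Add(-272, 12))) = Add(467216, Add(-98, Mul(-7, Pow(Add(-272, 12), 2)))) = Add(467216, Add(-98, Mul(-7, Pow(-260, 2)))) = Add(467216, Add(-98, Mul(-7, 67600))) = Add(467216, Add(-98, -473200)) = Add(467216, -473298) = -6082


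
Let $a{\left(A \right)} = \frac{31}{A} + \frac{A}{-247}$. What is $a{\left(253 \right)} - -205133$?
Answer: $\frac{12818909951}{62491} \approx 2.0513 \cdot 10^{5}$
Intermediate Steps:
$a{\left(A \right)} = \frac{31}{A} - \frac{A}{247}$ ($a{\left(A \right)} = \frac{31}{A} + A \left(- \frac{1}{247}\right) = \frac{31}{A} - \frac{A}{247}$)
$a{\left(253 \right)} - -205133 = \left(\frac{31}{253} - \frac{253}{247}\right) - -205133 = \left(31 \cdot \frac{1}{253} - \frac{253}{247}\right) + 205133 = \left(\frac{31}{253} - \frac{253}{247}\right) + 205133 = - \frac{56352}{62491} + 205133 = \frac{12818909951}{62491}$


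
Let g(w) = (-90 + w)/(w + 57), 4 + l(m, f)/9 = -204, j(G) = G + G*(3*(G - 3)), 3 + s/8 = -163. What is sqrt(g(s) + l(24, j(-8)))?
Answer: I*sqrt(3022303274)/1271 ≈ 43.254*I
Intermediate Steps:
s = -1328 (s = -24 + 8*(-163) = -24 - 1304 = -1328)
j(G) = G + G*(-9 + 3*G) (j(G) = G + G*(3*(-3 + G)) = G + G*(-9 + 3*G))
l(m, f) = -1872 (l(m, f) = -36 + 9*(-204) = -36 - 1836 = -1872)
g(w) = (-90 + w)/(57 + w)
sqrt(g(s) + l(24, j(-8))) = sqrt((-90 - 1328)/(57 - 1328) - 1872) = sqrt(-1418/(-1271) - 1872) = sqrt(-1/1271*(-1418) - 1872) = sqrt(1418/1271 - 1872) = sqrt(-2377894/1271) = I*sqrt(3022303274)/1271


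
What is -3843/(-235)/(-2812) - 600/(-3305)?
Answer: 76758177/436802020 ≈ 0.17573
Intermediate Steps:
-3843/(-235)/(-2812) - 600/(-3305) = -3843*(-1/235)*(-1/2812) - 600*(-1/3305) = (3843/235)*(-1/2812) + 120/661 = -3843/660820 + 120/661 = 76758177/436802020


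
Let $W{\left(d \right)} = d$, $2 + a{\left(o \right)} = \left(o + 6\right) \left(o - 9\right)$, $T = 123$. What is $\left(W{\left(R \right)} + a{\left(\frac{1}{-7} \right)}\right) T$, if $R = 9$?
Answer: $- \frac{280563}{49} \approx -5725.8$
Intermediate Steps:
$a{\left(o \right)} = -2 + \left(-9 + o\right) \left(6 + o\right)$ ($a{\left(o \right)} = -2 + \left(o + 6\right) \left(o - 9\right) = -2 + \left(6 + o\right) \left(-9 + o\right) = -2 + \left(-9 + o\right) \left(6 + o\right)$)
$\left(W{\left(R \right)} + a{\left(\frac{1}{-7} \right)}\right) T = \left(9 - \left(56 - \frac{3}{7} - \frac{1}{49}\right)\right) 123 = \left(9 - \left(\frac{389}{7} - \frac{1}{49}\right)\right) 123 = \left(9 + \left(-56 + \frac{1}{49} + \frac{3}{7}\right)\right) 123 = \left(9 - \frac{2722}{49}\right) 123 = \left(- \frac{2281}{49}\right) 123 = - \frac{280563}{49}$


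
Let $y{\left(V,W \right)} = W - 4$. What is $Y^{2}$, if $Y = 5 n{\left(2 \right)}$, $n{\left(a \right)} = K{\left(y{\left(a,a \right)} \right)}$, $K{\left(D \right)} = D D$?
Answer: $400$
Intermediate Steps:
$y{\left(V,W \right)} = -4 + W$ ($y{\left(V,W \right)} = W - 4 = -4 + W$)
$K{\left(D \right)} = D^{2}$
$n{\left(a \right)} = \left(-4 + a\right)^{2}$
$Y = 20$ ($Y = 5 \left(-4 + 2\right)^{2} = 5 \left(-2\right)^{2} = 5 \cdot 4 = 20$)
$Y^{2} = 20^{2} = 400$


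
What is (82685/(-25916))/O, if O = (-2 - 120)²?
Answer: -82685/385733744 ≈ -0.00021436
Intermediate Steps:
O = 14884 (O = (-122)² = 14884)
(82685/(-25916))/O = (82685/(-25916))/14884 = (82685*(-1/25916))*(1/14884) = -82685/25916*1/14884 = -82685/385733744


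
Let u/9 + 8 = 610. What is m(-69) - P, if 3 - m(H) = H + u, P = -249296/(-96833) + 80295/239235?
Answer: -8260800726835/1544389517 ≈ -5348.9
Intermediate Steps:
u = 5418 (u = -72 + 9*610 = -72 + 5490 = 5418)
P = 4494368953/1544389517 (P = -249296*(-1/96833) + 80295*(1/239235) = 249296/96833 + 5353/15949 = 4494368953/1544389517 ≈ 2.9101)
m(H) = -5415 - H (m(H) = 3 - (H + 5418) = 3 - (5418 + H) = 3 + (-5418 - H) = -5415 - H)
m(-69) - P = (-5415 - 1*(-69)) - 1*4494368953/1544389517 = (-5415 + 69) - 4494368953/1544389517 = -5346 - 4494368953/1544389517 = -8260800726835/1544389517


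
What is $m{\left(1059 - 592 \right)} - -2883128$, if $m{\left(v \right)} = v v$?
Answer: $3101217$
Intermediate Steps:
$m{\left(v \right)} = v^{2}$
$m{\left(1059 - 592 \right)} - -2883128 = \left(1059 - 592\right)^{2} - -2883128 = 467^{2} + 2883128 = 218089 + 2883128 = 3101217$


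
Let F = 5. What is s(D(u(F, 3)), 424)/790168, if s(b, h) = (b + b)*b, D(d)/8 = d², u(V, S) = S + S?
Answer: 20736/98771 ≈ 0.20994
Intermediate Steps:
u(V, S) = 2*S
D(d) = 8*d²
s(b, h) = 2*b² (s(b, h) = (2*b)*b = 2*b²)
s(D(u(F, 3)), 424)/790168 = (2*(8*(2*3)²)²)/790168 = (2*(8*6²)²)*(1/790168) = (2*(8*36)²)*(1/790168) = (2*288²)*(1/790168) = (2*82944)*(1/790168) = 165888*(1/790168) = 20736/98771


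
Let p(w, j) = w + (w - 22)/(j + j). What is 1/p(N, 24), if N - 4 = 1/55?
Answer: 2640/9619 ≈ 0.27446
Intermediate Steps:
N = 221/55 (N = 4 + 1/55 = 221/55 ≈ 4.0182)
p(w, j) = w + (-22 + w)/(2*j) (p(w, j) = w + (-22 + w)/((2*j)) = w + (-22 + w)*(1/(2*j)) = w + (-22 + w)/(2*j))
1/p(N, 24) = 1/((-11 + (½)*(221/55) + 24*(221/55))/24) = 1/((-11 + 221/110 + 5304/55)/24) = 1/((1/24)*(9619/110)) = 1/(9619/2640) = 2640/9619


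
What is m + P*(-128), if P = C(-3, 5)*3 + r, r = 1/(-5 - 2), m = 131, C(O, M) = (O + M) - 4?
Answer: 6421/7 ≈ 917.29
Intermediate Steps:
C(O, M) = -4 + M + O (C(O, M) = (M + O) - 4 = -4 + M + O)
r = -1/7 (r = 1/(-7) = -1/7 ≈ -0.14286)
P = -43/7 (P = (-4 + 5 - 3)*3 - 1/7 = -2*3 - 1/7 = -6 - 1/7 = -43/7 ≈ -6.1429)
m + P*(-128) = 131 - 43/7*(-128) = 131 + 5504/7 = 6421/7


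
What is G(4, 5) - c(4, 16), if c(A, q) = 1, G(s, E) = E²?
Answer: 24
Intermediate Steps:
G(4, 5) - c(4, 16) = 5² - 1*1 = 25 - 1 = 24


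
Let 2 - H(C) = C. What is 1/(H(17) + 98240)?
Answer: 1/98225 ≈ 1.0181e-5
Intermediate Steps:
H(C) = 2 - C
1/(H(17) + 98240) = 1/((2 - 1*17) + 98240) = 1/((2 - 17) + 98240) = 1/(-15 + 98240) = 1/98225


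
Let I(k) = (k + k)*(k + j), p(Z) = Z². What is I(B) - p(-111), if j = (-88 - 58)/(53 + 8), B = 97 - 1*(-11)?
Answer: 639891/61 ≈ 10490.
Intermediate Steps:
B = 108 (B = 97 + 11 = 108)
j = -146/61 ≈ -2.3934
I(k) = 2*k*(-146/61 + k) (I(k) = (k + k)*(k - 146/61) = (2*k)*(-146/61 + k) = 2*k*(-146/61 + k))
I(B) - p(-111) = (2/61)*108*(-146 + 61*108) - 1*(-111)² = (2/61)*108*(-146 + 6588) - 1*12321 = (2/61)*108*6442 - 12321 = 1391472/61 - 12321 = 639891/61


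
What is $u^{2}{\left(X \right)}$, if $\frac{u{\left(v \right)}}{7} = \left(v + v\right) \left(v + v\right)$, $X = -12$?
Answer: $16257024$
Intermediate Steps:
$u{\left(v \right)} = 28 v^{2}$ ($u{\left(v \right)} = 7 \left(v + v\right) \left(v + v\right) = 7 \cdot 2 v 2 v = 7 \cdot 4 v^{2} = 28 v^{2}$)
$u^{2}{\left(X \right)} = \left(28 \left(-12\right)^{2}\right)^{2} = \left(28 \cdot 144\right)^{2} = 4032^{2} = 16257024$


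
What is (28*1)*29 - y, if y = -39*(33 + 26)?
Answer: 3113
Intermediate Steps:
y = -2301 (y = -39*59 = -2301)
(28*1)*29 - y = (28*1)*29 - 1*(-2301) = 28*29 + 2301 = 812 + 2301 = 3113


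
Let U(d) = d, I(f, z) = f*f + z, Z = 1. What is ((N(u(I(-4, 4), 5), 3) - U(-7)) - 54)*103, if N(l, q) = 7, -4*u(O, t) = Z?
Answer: -4120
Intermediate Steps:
I(f, z) = z + f² (I(f, z) = f² + z = z + f²)
u(O, t) = -¼ (u(O, t) = -¼*1 = -¼)
((N(u(I(-4, 4), 5), 3) - U(-7)) - 54)*103 = ((7 - 1*(-7)) - 54)*103 = ((7 + 7) - 54)*103 = (14 - 54)*103 = -40*103 = -4120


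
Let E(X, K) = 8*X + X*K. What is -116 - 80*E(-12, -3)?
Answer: 4684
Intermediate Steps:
E(X, K) = 8*X + K*X
-116 - 80*E(-12, -3) = -116 - (-960)*(8 - 3) = -116 - (-960)*5 = -116 - 80*(-60) = -116 + 4800 = 4684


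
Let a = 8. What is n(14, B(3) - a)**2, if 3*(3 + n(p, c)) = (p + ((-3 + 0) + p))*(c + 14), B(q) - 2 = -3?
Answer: 13456/9 ≈ 1495.1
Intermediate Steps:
B(q) = -1 (B(q) = 2 - 3 = -1)
n(p, c) = -3 + (-3 + 2*p)*(14 + c)/3 (n(p, c) = -3 + ((p + ((-3 + 0) + p))*(c + 14))/3 = -3 + ((p + (-3 + p))*(14 + c))/3 = -3 + ((-3 + 2*p)*(14 + c))/3 = -3 + (-3 + 2*p)*(14 + c)/3)
n(14, B(3) - a)**2 = (-17 - (-1 - 1*8) + (28/3)*14 + (2/3)*(-1 - 1*8)*14)**2 = (-17 - (-1 - 8) + 392/3 + (2/3)*(-1 - 8)*14)**2 = (-17 - 1*(-9) + 392/3 + (2/3)*(-9)*14)**2 = (-17 + 9 + 392/3 - 84)**2 = (116/3)**2 = 13456/9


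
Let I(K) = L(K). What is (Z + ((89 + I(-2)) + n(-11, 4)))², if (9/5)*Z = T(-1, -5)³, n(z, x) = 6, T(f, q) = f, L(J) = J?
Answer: 692224/81 ≈ 8546.0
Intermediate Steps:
I(K) = K
Z = -5/9 (Z = (5/9)*(-1)³ = (5/9)*(-1) = -5/9 ≈ -0.55556)
(Z + ((89 + I(-2)) + n(-11, 4)))² = (-5/9 + ((89 - 2) + 6))² = (-5/9 + (87 + 6))² = (-5/9 + 93)² = (832/9)² = 692224/81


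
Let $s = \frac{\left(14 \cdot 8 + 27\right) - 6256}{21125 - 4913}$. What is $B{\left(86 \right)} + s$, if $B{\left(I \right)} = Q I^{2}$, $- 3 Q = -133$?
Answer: $\frac{5315735755}{16212} \approx 3.2789 \cdot 10^{5}$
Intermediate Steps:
$Q = \frac{133}{3}$ ($Q = \left(- \frac{1}{3}\right) \left(-133\right) = \frac{133}{3} \approx 44.333$)
$B{\left(I \right)} = \frac{133 I^{2}}{3}$
$s = - \frac{2039}{5404}$ ($s = \frac{\left(112 + 27\right) - 6256}{16212} = \left(139 - 6256\right) \frac{1}{16212} = \left(-6117\right) \frac{1}{16212} = - \frac{2039}{5404} \approx -0.37731$)
$B{\left(86 \right)} + s = \frac{133 \cdot 86^{2}}{3} - \frac{2039}{5404} = \frac{133}{3} \cdot 7396 - \frac{2039}{5404} = \frac{983668}{3} - \frac{2039}{5404} = \frac{5315735755}{16212}$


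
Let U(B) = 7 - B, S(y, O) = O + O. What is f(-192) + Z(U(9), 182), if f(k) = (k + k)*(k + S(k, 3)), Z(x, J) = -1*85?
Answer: 71339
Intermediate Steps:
S(y, O) = 2*O
Z(x, J) = -85
f(k) = 2*k*(6 + k) (f(k) = (k + k)*(k + 2*3) = (2*k)*(k + 6) = (2*k)*(6 + k) = 2*k*(6 + k))
f(-192) + Z(U(9), 182) = 2*(-192)*(6 - 192) - 85 = 2*(-192)*(-186) - 85 = 71424 - 85 = 71339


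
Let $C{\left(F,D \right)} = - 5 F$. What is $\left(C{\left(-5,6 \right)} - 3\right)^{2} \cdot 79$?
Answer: $38236$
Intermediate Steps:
$\left(C{\left(-5,6 \right)} - 3\right)^{2} \cdot 79 = \left(\left(-5\right) \left(-5\right) - 3\right)^{2} \cdot 79 = \left(25 + \left(-4 + 1\right)\right)^{2} \cdot 79 = \left(25 - 3\right)^{2} \cdot 79 = 22^{2} \cdot 79 = 484 \cdot 79 = 38236$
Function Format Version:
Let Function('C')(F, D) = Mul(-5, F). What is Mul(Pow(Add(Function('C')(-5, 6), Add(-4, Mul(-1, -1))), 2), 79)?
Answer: 38236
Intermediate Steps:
Mul(Pow(Add(Function('C')(-5, 6), Add(-4, Mul(-1, -1))), 2), 79) = Mul(Pow(Add(Mul(-5, -5), Add(-4, Mul(-1, -1))), 2), 79) = Mul(Pow(Add(25, Add(-4, 1)), 2), 79) = Mul(Pow(Add(25, -3), 2), 79) = Mul(Pow(22, 2), 79) = Mul(484, 79) = 38236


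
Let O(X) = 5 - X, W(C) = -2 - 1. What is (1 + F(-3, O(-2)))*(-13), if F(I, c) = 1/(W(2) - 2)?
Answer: -52/5 ≈ -10.400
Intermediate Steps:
W(C) = -3
F(I, c) = -⅕ (F(I, c) = 1/(-3 - 2) = 1/(-5) = -⅕)
(1 + F(-3, O(-2)))*(-13) = (1 - ⅕)*(-13) = (⅘)*(-13) = -52/5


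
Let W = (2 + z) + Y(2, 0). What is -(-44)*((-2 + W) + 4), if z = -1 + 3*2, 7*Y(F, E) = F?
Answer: 2860/7 ≈ 408.57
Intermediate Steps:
Y(F, E) = F/7
z = 5 (z = -1 + 6 = 5)
W = 51/7 (W = (2 + 5) + (⅐)*2 = 7 + 2/7 = 51/7 ≈ 7.2857)
-(-44)*((-2 + W) + 4) = -(-44)*((-2 + 51/7) + 4) = -(-44)*(37/7 + 4) = -(-44)*65/7 = -44*(-65/7) = 2860/7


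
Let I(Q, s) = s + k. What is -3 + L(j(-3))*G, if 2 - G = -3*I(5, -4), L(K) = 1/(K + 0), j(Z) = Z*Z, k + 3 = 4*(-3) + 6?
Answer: -64/9 ≈ -7.1111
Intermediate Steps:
k = -9 (k = -3 + (4*(-3) + 6) = -3 + (-12 + 6) = -3 - 6 = -9)
I(Q, s) = -9 + s (I(Q, s) = s - 9 = -9 + s)
j(Z) = Z**2
L(K) = 1/K
G = -37 (G = 2 - (-3)*(-9 - 4) = 2 - (-3)*(-13) = 2 - 1*39 = 2 - 39 = -37)
-3 + L(j(-3))*G = -3 - 37/(-3)**2 = -3 - 37/9 = -64/9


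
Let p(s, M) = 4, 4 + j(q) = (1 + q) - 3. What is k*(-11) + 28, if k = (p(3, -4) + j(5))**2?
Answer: -71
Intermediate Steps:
j(q) = -6 + q (j(q) = -4 + ((1 + q) - 3) = -4 + (-2 + q) = -6 + q)
k = 9 (k = (4 + (-6 + 5))**2 = (4 - 1)**2 = 3**2 = 9)
k*(-11) + 28 = 9*(-11) + 28 = -99 + 28 = -71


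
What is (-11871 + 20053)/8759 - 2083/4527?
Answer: 18794917/39651993 ≈ 0.47400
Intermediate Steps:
(-11871 + 20053)/8759 - 2083/4527 = 8182*(1/8759) - 2083*1/4527 = 8182/8759 - 2083/4527 = 18794917/39651993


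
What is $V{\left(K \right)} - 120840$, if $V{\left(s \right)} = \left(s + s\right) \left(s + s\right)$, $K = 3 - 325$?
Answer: $293896$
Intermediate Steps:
$K = -322$
$V{\left(s \right)} = 4 s^{2}$ ($V{\left(s \right)} = 2 s 2 s = 4 s^{2}$)
$V{\left(K \right)} - 120840 = 4 \left(-322\right)^{2} - 120840 = 4 \cdot 103684 - 120840 = 414736 - 120840 = 293896$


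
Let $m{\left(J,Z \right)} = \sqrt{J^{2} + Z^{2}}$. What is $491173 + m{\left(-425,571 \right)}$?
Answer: $491173 + \sqrt{506666} \approx 4.9189 \cdot 10^{5}$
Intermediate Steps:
$491173 + m{\left(-425,571 \right)} = 491173 + \sqrt{\left(-425\right)^{2} + 571^{2}} = 491173 + \sqrt{180625 + 326041} = 491173 + \sqrt{506666}$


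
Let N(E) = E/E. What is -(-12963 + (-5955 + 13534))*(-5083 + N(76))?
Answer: -27361488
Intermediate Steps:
N(E) = 1
-(-12963 + (-5955 + 13534))*(-5083 + N(76)) = -(-12963 + (-5955 + 13534))*(-5083 + 1) = -(-12963 + 7579)*(-5082) = -(-5384)*(-5082) = -1*27361488 = -27361488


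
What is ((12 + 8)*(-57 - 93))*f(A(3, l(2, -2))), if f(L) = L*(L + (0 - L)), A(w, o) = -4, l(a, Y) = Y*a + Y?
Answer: 0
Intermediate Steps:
l(a, Y) = Y + Y*a
f(L) = 0 (f(L) = L*(L - L) = L*0 = 0)
((12 + 8)*(-57 - 93))*f(A(3, l(2, -2))) = ((12 + 8)*(-57 - 93))*0 = (20*(-150))*0 = -3000*0 = 0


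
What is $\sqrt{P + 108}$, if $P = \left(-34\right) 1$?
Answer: $\sqrt{74} \approx 8.6023$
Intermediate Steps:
$P = -34$
$\sqrt{P + 108} = \sqrt{-34 + 108} = \sqrt{74}$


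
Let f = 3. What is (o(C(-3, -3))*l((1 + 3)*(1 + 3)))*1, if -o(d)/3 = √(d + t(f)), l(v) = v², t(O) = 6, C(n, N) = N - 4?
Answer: -768*I ≈ -768.0*I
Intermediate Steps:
C(n, N) = -4 + N
o(d) = -3*√(6 + d) (o(d) = -3*√(d + 6) = -3*√(6 + d))
(o(C(-3, -3))*l((1 + 3)*(1 + 3)))*1 = ((-3*√(6 + (-4 - 3)))*((1 + 3)*(1 + 3))²)*1 = ((-3*√(6 - 7))*(4*4)²)*1 = (-3*I*16²)*1 = (-3*I*256)*1 = -768*I*1 = -768*I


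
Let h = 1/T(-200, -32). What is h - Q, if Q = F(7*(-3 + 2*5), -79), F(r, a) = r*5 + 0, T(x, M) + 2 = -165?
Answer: -40916/167 ≈ -245.01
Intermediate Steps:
T(x, M) = -167 (T(x, M) = -2 - 165 = -167)
F(r, a) = 5*r (F(r, a) = 5*r + 0 = 5*r)
Q = 245 (Q = 5*(7*(-3 + 2*5)) = 5*(7*(-3 + 10)) = 5*(7*7) = 5*49 = 245)
h = -1/167 (h = 1/(-167) = -1/167 ≈ -0.0059880)
h - Q = -1/167 - 1*245 = -1/167 - 245 = -40916/167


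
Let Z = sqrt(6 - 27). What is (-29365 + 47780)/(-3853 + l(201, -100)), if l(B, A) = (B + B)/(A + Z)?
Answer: -711760245895/149077790593 + 7402830*I*sqrt(21)/149077790593 ≈ -4.7744 + 0.00022756*I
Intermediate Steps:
Z = I*sqrt(21) (Z = sqrt(-21) = I*sqrt(21) ≈ 4.5826*I)
l(B, A) = 2*B/(A + I*sqrt(21)) (l(B, A) = (B + B)/(A + I*sqrt(21)) = (2*B)/(A + I*sqrt(21)) = 2*B/(A + I*sqrt(21)))
(-29365 + 47780)/(-3853 + l(201, -100)) = (-29365 + 47780)/(-3853 + 2*201/(-100 + I*sqrt(21))) = 18415/(-3853 + 402/(-100 + I*sqrt(21)))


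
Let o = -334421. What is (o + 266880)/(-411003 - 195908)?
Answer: 67541/606911 ≈ 0.11129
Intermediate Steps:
(o + 266880)/(-411003 - 195908) = (-334421 + 266880)/(-411003 - 195908) = -67541/(-606911) = -67541*(-1/606911) = 67541/606911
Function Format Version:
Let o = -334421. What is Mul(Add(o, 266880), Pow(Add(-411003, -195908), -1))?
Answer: Rational(67541, 606911) ≈ 0.11129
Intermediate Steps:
Mul(Add(o, 266880), Pow(Add(-411003, -195908), -1)) = Mul(Add(-334421, 266880), Pow(Add(-411003, -195908), -1)) = Mul(-67541, Pow(-606911, -1)) = Mul(-67541, Rational(-1, 606911)) = Rational(67541, 606911)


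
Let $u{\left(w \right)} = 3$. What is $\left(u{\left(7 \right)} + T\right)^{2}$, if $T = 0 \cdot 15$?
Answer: $9$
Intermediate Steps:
$T = 0$
$\left(u{\left(7 \right)} + T\right)^{2} = \left(3 + 0\right)^{2} = 3^{2} = 9$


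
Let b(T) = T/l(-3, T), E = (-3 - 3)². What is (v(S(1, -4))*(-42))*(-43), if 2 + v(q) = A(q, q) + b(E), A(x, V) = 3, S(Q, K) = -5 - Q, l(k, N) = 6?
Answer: 12642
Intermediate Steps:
E = 36 (E = (-6)² = 36)
b(T) = T/6
v(q) = 7 (v(q) = -2 + (3 + (⅙)*36) = -2 + (3 + 6) = -2 + 9 = 7)
(v(S(1, -4))*(-42))*(-43) = (7*(-42))*(-43) = -294*(-43) = 12642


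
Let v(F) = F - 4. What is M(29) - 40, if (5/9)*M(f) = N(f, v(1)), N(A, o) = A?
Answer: 61/5 ≈ 12.200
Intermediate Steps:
v(F) = -4 + F
M(f) = 9*f/5
M(29) - 40 = (9/5)*29 - 40 = 261/5 - 40 = 61/5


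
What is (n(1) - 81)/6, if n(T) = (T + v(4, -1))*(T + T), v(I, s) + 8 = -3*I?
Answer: -119/6 ≈ -19.833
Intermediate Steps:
v(I, s) = -8 - 3*I
n(T) = 2*T*(-20 + T) (n(T) = (T + (-8 - 3*4))*(T + T) = (T + (-8 - 12))*(2*T) = (T - 20)*(2*T) = (-20 + T)*(2*T) = 2*T*(-20 + T))
(n(1) - 81)/6 = (2*1*(-20 + 1) - 81)/6 = (2*1*(-19) - 81)/6 = (-38 - 81)/6 = (⅙)*(-119) = -119/6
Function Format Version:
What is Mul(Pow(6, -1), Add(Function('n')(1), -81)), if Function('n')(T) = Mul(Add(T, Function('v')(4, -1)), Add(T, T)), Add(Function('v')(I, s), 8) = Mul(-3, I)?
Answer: Rational(-119, 6) ≈ -19.833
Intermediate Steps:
Function('v')(I, s) = Add(-8, Mul(-3, I))
Function('n')(T) = Mul(2, T, Add(-20, T)) (Function('n')(T) = Mul(Add(T, Add(-8, Mul(-3, 4))), Add(T, T)) = Mul(Add(T, Add(-8, -12)), Mul(2, T)) = Mul(Add(T, -20), Mul(2, T)) = Mul(Add(-20, T), Mul(2, T)) = Mul(2, T, Add(-20, T)))
Mul(Pow(6, -1), Add(Function('n')(1), -81)) = Mul(Pow(6, -1), Add(Mul(2, 1, Add(-20, 1)), -81)) = Mul(Rational(1, 6), Add(Mul(2, 1, -19), -81)) = Mul(Rational(1, 6), Add(-38, -81)) = Mul(Rational(1, 6), -119) = Rational(-119, 6)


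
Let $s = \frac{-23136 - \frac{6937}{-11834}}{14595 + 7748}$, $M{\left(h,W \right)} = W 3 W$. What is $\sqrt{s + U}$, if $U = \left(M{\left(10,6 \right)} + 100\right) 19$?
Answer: $\frac{\sqrt{276216254657155880294}}{264407062} \approx 62.857$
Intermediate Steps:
$M{\left(h,W \right)} = 3 W^{2}$ ($M{\left(h,W \right)} = 3 W W = 3 W^{2}$)
$U = 3952$ ($U = \left(3 \cdot 6^{2} + 100\right) 19 = \left(3 \cdot 36 + 100\right) 19 = \left(108 + 100\right) 19 = 208 \cdot 19 = 3952$)
$s = - \frac{273784487}{264407062}$ ($s = \frac{-23136 - - \frac{6937}{11834}}{22343} = \left(-23136 + \frac{6937}{11834}\right) \frac{1}{22343} = \left(- \frac{273784487}{11834}\right) \frac{1}{22343} = - \frac{273784487}{264407062} \approx -1.0355$)
$\sqrt{s + U} = \sqrt{- \frac{273784487}{264407062} + 3952} = \sqrt{\frac{1044662924537}{264407062}} = \frac{\sqrt{276216254657155880294}}{264407062}$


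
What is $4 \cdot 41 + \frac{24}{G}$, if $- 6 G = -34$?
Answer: $\frac{2860}{17} \approx 168.24$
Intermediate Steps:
$G = \frac{17}{3}$ ($G = \left(- \frac{1}{6}\right) \left(-34\right) = \frac{17}{3} \approx 5.6667$)
$4 \cdot 41 + \frac{24}{G} = 4 \cdot 41 + \frac{24}{\frac{17}{3}} = 164 + 24 \cdot \frac{3}{17} = 164 + \frac{72}{17} = \frac{2860}{17}$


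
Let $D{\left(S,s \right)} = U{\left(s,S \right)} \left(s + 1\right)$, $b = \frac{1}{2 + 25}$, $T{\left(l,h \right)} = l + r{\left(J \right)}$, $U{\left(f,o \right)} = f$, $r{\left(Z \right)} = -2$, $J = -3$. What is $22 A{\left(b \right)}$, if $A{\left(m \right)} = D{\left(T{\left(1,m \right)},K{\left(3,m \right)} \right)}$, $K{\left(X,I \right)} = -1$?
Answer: $0$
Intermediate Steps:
$T{\left(l,h \right)} = -2 + l$ ($T{\left(l,h \right)} = l - 2 = -2 + l$)
$b = \frac{1}{27} \approx 0.037037$
$D{\left(S,s \right)} = s \left(1 + s\right)$ ($D{\left(S,s \right)} = s \left(s + 1\right) = s \left(1 + s\right)$)
$A{\left(m \right)} = 0$ ($A{\left(m \right)} = - (1 - 1) = \left(-1\right) 0 = 0$)
$22 A{\left(b \right)} = 22 \cdot 0 = 0$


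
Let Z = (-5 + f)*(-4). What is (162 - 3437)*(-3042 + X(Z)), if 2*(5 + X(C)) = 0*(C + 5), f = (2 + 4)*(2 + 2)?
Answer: 9978925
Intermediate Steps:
f = 24 (f = 6*4 = 24)
Z = -76 (Z = (-5 + 24)*(-4) = 19*(-4) = -76)
X(C) = -5 (X(C) = -5 + (0*(C + 5))/2 = -5 + (0*(5 + C))/2 = -5 + (½)*0 = -5 + 0 = -5)
(162 - 3437)*(-3042 + X(Z)) = (162 - 3437)*(-3042 - 5) = -3275*(-3047) = 9978925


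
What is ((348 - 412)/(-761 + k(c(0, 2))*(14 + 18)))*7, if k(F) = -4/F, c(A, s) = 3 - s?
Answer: 64/127 ≈ 0.50394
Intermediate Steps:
((348 - 412)/(-761 + k(c(0, 2))*(14 + 18)))*7 = ((348 - 412)/(-761 + (-4/(3 - 1*2))*(14 + 18)))*7 = -64/(-761 - 4/(3 - 2)*32)*7 = -64/(-761 - 4/1*32)*7 = -64/(-761 - 4*1*32)*7 = -64/(-761 - 4*32)*7 = -64/(-761 - 128)*7 = -64/(-889)*7 = -64*(-1/889)*7 = (64/889)*7 = 64/127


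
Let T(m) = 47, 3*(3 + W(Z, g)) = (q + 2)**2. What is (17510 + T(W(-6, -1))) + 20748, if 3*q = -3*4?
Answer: 38305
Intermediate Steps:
q = -4 (q = (-3*4)/3 = (1/3)*(-12) = -4)
W(Z, g) = -5/3 (W(Z, g) = -3 + (-4 + 2)**2/3 = -3 + (1/3)*(-2)**2 = -3 + (1/3)*4 = -3 + 4/3 = -5/3)
(17510 + T(W(-6, -1))) + 20748 = (17510 + 47) + 20748 = 17557 + 20748 = 38305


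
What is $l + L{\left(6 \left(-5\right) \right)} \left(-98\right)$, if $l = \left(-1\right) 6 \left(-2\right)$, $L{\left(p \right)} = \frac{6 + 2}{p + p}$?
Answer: $\frac{376}{15} \approx 25.067$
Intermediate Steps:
$L{\left(p \right)} = \frac{4}{p}$ ($L{\left(p \right)} = \frac{8}{2 p} = 8 \frac{1}{2 p} = \frac{4}{p}$)
$l = 12$ ($l = \left(-6\right) \left(-2\right) = 12$)
$l + L{\left(6 \left(-5\right) \right)} \left(-98\right) = 12 + \frac{4}{6 \left(-5\right)} \left(-98\right) = 12 + \frac{4}{-30} \left(-98\right) = 12 + 4 \left(- \frac{1}{30}\right) \left(-98\right) = 12 - - \frac{196}{15} = 12 + \frac{196}{15} = \frac{376}{15}$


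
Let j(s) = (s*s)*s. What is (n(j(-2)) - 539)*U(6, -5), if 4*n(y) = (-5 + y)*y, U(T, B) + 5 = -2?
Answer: 3591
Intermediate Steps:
U(T, B) = -7 (U(T, B) = -5 - 2 = -7)
j(s) = s³ (j(s) = s²*s = s³)
n(y) = y*(-5 + y)/4 (n(y) = ((-5 + y)*y)/4 = (y*(-5 + y))/4 = y*(-5 + y)/4)
(n(j(-2)) - 539)*U(6, -5) = ((¼)*(-2)³*(-5 + (-2)³) - 539)*(-7) = ((¼)*(-8)*(-5 - 8) - 539)*(-7) = ((¼)*(-8)*(-13) - 539)*(-7) = (26 - 539)*(-7) = -513*(-7) = 3591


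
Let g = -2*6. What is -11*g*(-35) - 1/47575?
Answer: -219796501/47575 ≈ -4620.0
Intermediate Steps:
g = -12
-11*g*(-35) - 1/47575 = -11*(-12)*(-35) - 1/47575 = 132*(-35) - 1*1/47575 = -4620 - 1/47575 = -219796501/47575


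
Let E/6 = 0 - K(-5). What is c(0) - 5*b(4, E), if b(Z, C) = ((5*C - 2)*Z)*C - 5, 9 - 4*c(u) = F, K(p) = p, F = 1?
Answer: -88773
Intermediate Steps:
c(u) = 2 (c(u) = 9/4 - 1/4*1 = 9/4 - 1/4 = 2)
E = 30 (E = 6*(0 - 1*(-5)) = 6*(0 + 5) = 6*5 = 30)
b(Z, C) = -5 + C*Z*(-2 + 5*C) (b(Z, C) = ((-2 + 5*C)*Z)*C - 5 = (Z*(-2 + 5*C))*C - 5 = C*Z*(-2 + 5*C) - 5 = -5 + C*Z*(-2 + 5*C))
c(0) - 5*b(4, E) = 2 - 5*(-5 - 2*30*4 + 5*4*30**2) = 2 - 5*(-5 - 240 + 5*4*900) = 2 - 5*(-5 - 240 + 18000) = 2 - 5*17755 = 2 - 88775 = -88773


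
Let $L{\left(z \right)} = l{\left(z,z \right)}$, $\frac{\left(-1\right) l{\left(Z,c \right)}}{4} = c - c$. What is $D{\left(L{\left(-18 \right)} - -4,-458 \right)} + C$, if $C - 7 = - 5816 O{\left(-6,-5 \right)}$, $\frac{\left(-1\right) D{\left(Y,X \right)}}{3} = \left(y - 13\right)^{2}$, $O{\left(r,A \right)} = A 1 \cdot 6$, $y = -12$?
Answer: $172612$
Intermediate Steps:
$l{\left(Z,c \right)} = 0$ ($l{\left(Z,c \right)} = - 4 \left(c - c\right) = \left(-4\right) 0 = 0$)
$L{\left(z \right)} = 0$
$O{\left(r,A \right)} = 6 A$ ($O{\left(r,A \right)} = A 6 = 6 A$)
$D{\left(Y,X \right)} = -1875$ ($D{\left(Y,X \right)} = - 3 \left(-12 - 13\right)^{2} = - 3 \left(-25\right)^{2} = \left(-3\right) 625 = -1875$)
$C = 174487$ ($C = 7 - 5816 \cdot 6 \left(-5\right) = 7 - -174480 = 7 + 174480 = 174487$)
$D{\left(L{\left(-18 \right)} - -4,-458 \right)} + C = -1875 + 174487 = 172612$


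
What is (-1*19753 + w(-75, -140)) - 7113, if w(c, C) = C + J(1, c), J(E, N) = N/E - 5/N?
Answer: -406214/15 ≈ -27081.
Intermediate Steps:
J(E, N) = -5/N + N/E
w(c, C) = C + c - 5/c (w(c, C) = C + (-5/c + c/1) = C + (-5/c + c*1) = C + (-5/c + c) = C + (c - 5/c) = C + c - 5/c)
(-1*19753 + w(-75, -140)) - 7113 = (-1*19753 + (-140 - 75 - 5/(-75))) - 7113 = (-19753 + (-140 - 75 - 5*(-1/75))) - 7113 = (-19753 + (-140 - 75 + 1/15)) - 7113 = (-19753 - 3224/15) - 7113 = -299519/15 - 7113 = -406214/15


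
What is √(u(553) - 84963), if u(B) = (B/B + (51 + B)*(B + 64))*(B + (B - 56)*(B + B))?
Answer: 6*√5695984507 ≈ 4.5283e+5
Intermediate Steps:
u(B) = (1 + (51 + B)*(64 + B))*(B + 2*B*(-56 + B)) (u(B) = (1 + (51 + B)*(64 + B))*(B + (-56 + B)*(2*B)) = (1 + (51 + B)*(64 + B))*(B + 2*B*(-56 + B)))
√(u(553) - 84963) = √(553*(-362415 - 6235*553 + 2*553³ + 119*553²) - 84963) = √(553*(-362415 - 3447955 + 2*169112377 + 119*305809) - 84963) = √(553*(-362415 - 3447955 + 338224754 + 36391271) - 84963) = √(553*370805655 - 84963) = √(205055527215 - 84963) = √205055442252 = 6*√5695984507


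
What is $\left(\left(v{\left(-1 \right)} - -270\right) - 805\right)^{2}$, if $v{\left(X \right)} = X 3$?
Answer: $289444$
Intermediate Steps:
$v{\left(X \right)} = 3 X$
$\left(\left(v{\left(-1 \right)} - -270\right) - 805\right)^{2} = \left(\left(3 \left(-1\right) - -270\right) - 805\right)^{2} = \left(\left(-3 + 270\right) - 805\right)^{2} = \left(267 - 805\right)^{2} = \left(-538\right)^{2} = 289444$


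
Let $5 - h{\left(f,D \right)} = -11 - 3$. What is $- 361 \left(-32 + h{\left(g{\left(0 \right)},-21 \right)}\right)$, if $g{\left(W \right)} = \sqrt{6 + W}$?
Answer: $4693$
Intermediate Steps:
$h{\left(f,D \right)} = 19$ ($h{\left(f,D \right)} = 5 - \left(-11 - 3\right) = 5 - -14 = 5 + 14 = 19$)
$- 361 \left(-32 + h{\left(g{\left(0 \right)},-21 \right)}\right) = - 361 \left(-32 + 19\right) = \left(-361\right) \left(-13\right) = 4693$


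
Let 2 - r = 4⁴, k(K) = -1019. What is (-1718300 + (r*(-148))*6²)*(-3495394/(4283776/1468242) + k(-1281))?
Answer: 16738771518439633/38248 ≈ 4.3764e+11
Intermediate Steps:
r = -254 (r = 2 - 1*4⁴ = 2 - 1*256 = 2 - 256 = -254)
(-1718300 + (r*(-148))*6²)*(-3495394/(4283776/1468242) + k(-1281)) = (-1718300 - 254*(-148)*6²)*(-3495394/(4283776/1468242) - 1019) = (-1718300 + 37592*36)*(-3495394/(4283776*(1/1468242)) - 1019) = (-1718300 + 1353312)*(-3495394/2141888/734121 - 1019) = -364988*(-3495394*734121/2141888 - 1019) = -364988*(-183288724191/152992 - 1019) = -364988*(-183444623039/152992) = 16738771518439633/38248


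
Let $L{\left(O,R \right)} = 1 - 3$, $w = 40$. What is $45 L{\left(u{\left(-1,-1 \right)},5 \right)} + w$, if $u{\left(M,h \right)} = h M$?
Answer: $-50$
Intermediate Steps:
$u{\left(M,h \right)} = M h$
$L{\left(O,R \right)} = -2$
$45 L{\left(u{\left(-1,-1 \right)},5 \right)} + w = 45 \left(-2\right) + 40 = -90 + 40 = -50$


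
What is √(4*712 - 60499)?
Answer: I*√57651 ≈ 240.11*I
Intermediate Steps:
√(4*712 - 60499) = √(2848 - 60499) = √(-57651) = I*√57651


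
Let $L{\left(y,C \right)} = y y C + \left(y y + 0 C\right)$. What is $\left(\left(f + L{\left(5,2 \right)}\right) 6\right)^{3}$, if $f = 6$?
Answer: $114791256$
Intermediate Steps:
$L{\left(y,C \right)} = y^{2} + C y^{2}$ ($L{\left(y,C \right)} = y^{2} C + \left(y^{2} + 0\right) = C y^{2} + y^{2} = y^{2} + C y^{2}$)
$\left(\left(f + L{\left(5,2 \right)}\right) 6\right)^{3} = \left(\left(6 + 5^{2} \left(1 + 2\right)\right) 6\right)^{3} = \left(\left(6 + 25 \cdot 3\right) 6\right)^{3} = \left(\left(6 + 75\right) 6\right)^{3} = \left(81 \cdot 6\right)^{3} = 486^{3} = 114791256$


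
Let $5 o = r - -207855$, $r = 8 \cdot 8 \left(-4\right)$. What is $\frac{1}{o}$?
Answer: $\frac{5}{207599} \approx 2.4085 \cdot 10^{-5}$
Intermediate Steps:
$r = -256$ ($r = 64 \left(-4\right) = -256$)
$o = \frac{207599}{5}$ ($o = \frac{-256 - -207855}{5} = \frac{-256 + 207855}{5} = \frac{1}{5} \cdot 207599 = \frac{207599}{5} \approx 41520.0$)
$\frac{1}{o} = \frac{1}{\frac{207599}{5}} = \frac{5}{207599}$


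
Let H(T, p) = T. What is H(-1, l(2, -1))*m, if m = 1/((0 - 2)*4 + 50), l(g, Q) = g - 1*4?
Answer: -1/42 ≈ -0.023810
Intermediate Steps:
l(g, Q) = -4 + g (l(g, Q) = g - 4 = -4 + g)
m = 1/42 (m = 1/(-2*4 + 50) = 1/(-8 + 50) = 1/42 ≈ 0.023810)
H(-1, l(2, -1))*m = -1*1/42 = -1/42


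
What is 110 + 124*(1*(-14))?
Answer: -1626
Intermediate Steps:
110 + 124*(1*(-14)) = 110 + 124*(-14) = 110 - 1736 = -1626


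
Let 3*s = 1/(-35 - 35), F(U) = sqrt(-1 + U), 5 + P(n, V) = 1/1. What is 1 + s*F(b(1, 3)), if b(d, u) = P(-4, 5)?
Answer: 1 - I*sqrt(5)/210 ≈ 1.0 - 0.010648*I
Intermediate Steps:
P(n, V) = -4 (P(n, V) = -5 + 1/1 = -5 + 1 = -4)
b(d, u) = -4
s = -1/210 (s = 1/(3*(-35 - 35)) = (1/3)/(-70) = (1/3)*(-1/70) = -1/210 ≈ -0.0047619)
1 + s*F(b(1, 3)) = 1 - sqrt(-1 - 4)/210 = 1 - I*sqrt(5)/210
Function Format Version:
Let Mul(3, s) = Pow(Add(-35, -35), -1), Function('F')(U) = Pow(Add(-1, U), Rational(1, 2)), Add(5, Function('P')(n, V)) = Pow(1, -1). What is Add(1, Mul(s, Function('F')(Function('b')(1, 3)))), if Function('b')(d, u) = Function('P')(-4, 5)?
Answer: Add(1, Mul(Rational(-1, 210), I, Pow(5, Rational(1, 2)))) ≈ Add(1.0000, Mul(-0.010648, I))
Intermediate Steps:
Function('P')(n, V) = -4 (Function('P')(n, V) = Add(-5, Pow(1, -1)) = Add(-5, 1) = -4)
Function('b')(d, u) = -4
s = Rational(-1, 210) (s = Mul(Rational(1, 3), Pow(Add(-35, -35), -1)) = Mul(Rational(1, 3), Pow(-70, -1)) = Mul(Rational(1, 3), Rational(-1, 70)) = Rational(-1, 210) ≈ -0.0047619)
Add(1, Mul(s, Function('F')(Function('b')(1, 3)))) = Add(1, Mul(Rational(-1, 210), Pow(Add(-1, -4), Rational(1, 2)))) = Add(1, Mul(Rational(-1, 210), Pow(-5, Rational(1, 2)))) = Add(1, Mul(Rational(-1, 210), Mul(I, Pow(5, Rational(1, 2))))) = Add(1, Mul(Rational(-1, 210), I, Pow(5, Rational(1, 2))))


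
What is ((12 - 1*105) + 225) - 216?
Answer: -84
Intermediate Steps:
((12 - 1*105) + 225) - 216 = ((12 - 105) + 225) - 216 = (-93 + 225) - 216 = 132 - 216 = -84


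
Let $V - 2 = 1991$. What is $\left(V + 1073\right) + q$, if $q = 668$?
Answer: $3734$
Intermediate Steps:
$V = 1993$ ($V = 2 + 1991 = 1993$)
$\left(V + 1073\right) + q = \left(1993 + 1073\right) + 668 = 3066 + 668 = 3734$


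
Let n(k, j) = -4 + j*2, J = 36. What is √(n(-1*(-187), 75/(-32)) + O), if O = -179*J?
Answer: 49*I*√43/4 ≈ 80.329*I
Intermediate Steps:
n(k, j) = -4 + 2*j
O = -6444 (O = -179*36 = -6444)
√(n(-1*(-187), 75/(-32)) + O) = √((-4 + 2*(75/(-32))) - 6444) = √((-4 + 2*(75*(-1/32))) - 6444) = √((-4 + 2*(-75/32)) - 6444) = √((-4 - 75/16) - 6444) = √(-139/16 - 6444) = √(-103243/16) = 49*I*√43/4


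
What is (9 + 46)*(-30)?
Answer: -1650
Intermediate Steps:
(9 + 46)*(-30) = 55*(-30) = -1650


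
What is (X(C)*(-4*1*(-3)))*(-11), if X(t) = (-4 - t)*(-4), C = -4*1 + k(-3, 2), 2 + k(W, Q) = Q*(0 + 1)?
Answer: 0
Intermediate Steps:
k(W, Q) = -2 + Q (k(W, Q) = -2 + Q*(0 + 1) = -2 + Q*1 = -2 + Q)
C = -4 (C = -4*1 + (-2 + 2) = -4 + 0 = -4)
X(t) = 16 + 4*t
(X(C)*(-4*1*(-3)))*(-11) = ((16 + 4*(-4))*(-4*1*(-3)))*(-11) = ((16 - 16)*(-4*(-3)))*(-11) = (0*12)*(-11) = 0*(-11) = 0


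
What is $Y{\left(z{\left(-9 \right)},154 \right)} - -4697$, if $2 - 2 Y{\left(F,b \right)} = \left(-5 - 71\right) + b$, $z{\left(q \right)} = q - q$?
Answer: $4659$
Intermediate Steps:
$z{\left(q \right)} = 0$
$Y{\left(F,b \right)} = 39 - \frac{b}{2}$ ($Y{\left(F,b \right)} = 1 - \frac{\left(-5 - 71\right) + b}{2} = 1 - \frac{-76 + b}{2} = 1 - \left(-38 + \frac{b}{2}\right) = 39 - \frac{b}{2}$)
$Y{\left(z{\left(-9 \right)},154 \right)} - -4697 = \left(39 - 77\right) - -4697 = \left(39 - 77\right) + 4697 = -38 + 4697 = 4659$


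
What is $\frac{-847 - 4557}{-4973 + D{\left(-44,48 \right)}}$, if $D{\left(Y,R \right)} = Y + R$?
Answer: $\frac{5404}{4969} \approx 1.0875$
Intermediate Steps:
$D{\left(Y,R \right)} = R + Y$
$\frac{-847 - 4557}{-4973 + D{\left(-44,48 \right)}} = \frac{-847 - 4557}{-4973 + \left(48 - 44\right)} = - \frac{5404}{-4973 + 4} = - \frac{5404}{-4969} = \left(-5404\right) \left(- \frac{1}{4969}\right) = \frac{5404}{4969}$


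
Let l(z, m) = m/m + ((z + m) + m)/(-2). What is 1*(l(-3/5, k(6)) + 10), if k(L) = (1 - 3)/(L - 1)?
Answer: 117/10 ≈ 11.700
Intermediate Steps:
k(L) = -2/(-1 + L)
l(z, m) = 1 - m - z/2 (l(z, m) = 1 + ((m + z) + m)*(-1/2) = 1 + (z + 2*m)*(-1/2) = 1 + (-m - z/2) = 1 - m - z/2)
1*(l(-3/5, k(6)) + 10) = 1*((1 - (-2)/(-1 + 6) - (-3)/(2*5)) + 10) = 1*((1 - (-2)/5 - (-3)/(2*5)) + 10) = 1*((1 - (-2)/5 - 1/2*(-3/5)) + 10) = 1*((1 - 1*(-2/5) + 3/10) + 10) = 1*((1 + 2/5 + 3/10) + 10) = 1*(17/10 + 10) = 1*(117/10) = 117/10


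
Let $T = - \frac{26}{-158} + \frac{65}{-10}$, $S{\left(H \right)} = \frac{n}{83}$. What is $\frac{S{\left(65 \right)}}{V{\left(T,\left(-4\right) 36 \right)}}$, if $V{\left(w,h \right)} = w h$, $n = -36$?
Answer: $- \frac{79}{166166} \approx -0.00047543$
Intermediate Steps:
$S{\left(H \right)} = - \frac{36}{83}$
$T = - \frac{1001}{158}$ ($T = \left(-26\right) \left(- \frac{1}{158}\right) + 65 \left(- \frac{1}{10}\right) = \frac{13}{79} - \frac{13}{2} = - \frac{1001}{158} \approx -6.3354$)
$V{\left(w,h \right)} = h w$
$\frac{S{\left(65 \right)}}{V{\left(T,\left(-4\right) 36 \right)}} = - \frac{36}{83 \left(-4\right) 36 \left(- \frac{1001}{158}\right)} = - \frac{36}{83 \left(\left(-144\right) \left(- \frac{1001}{158}\right)\right)} = - \frac{36}{83 \cdot \frac{72072}{79}} = \left(- \frac{36}{83}\right) \frac{79}{72072} = - \frac{79}{166166}$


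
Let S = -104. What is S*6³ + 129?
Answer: -22335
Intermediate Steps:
S*6³ + 129 = -104*6³ + 129 = -104*216 + 129 = -22464 + 129 = -22335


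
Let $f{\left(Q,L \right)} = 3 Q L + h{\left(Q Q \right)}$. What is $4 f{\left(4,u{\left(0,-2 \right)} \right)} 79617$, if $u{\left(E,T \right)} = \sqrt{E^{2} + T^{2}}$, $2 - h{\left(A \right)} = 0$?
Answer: $8280168$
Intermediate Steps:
$h{\left(A \right)} = 2$ ($h{\left(A \right)} = 2 - 0 = 2 + 0 = 2$)
$f{\left(Q,L \right)} = 2 + 3 L Q$ ($f{\left(Q,L \right)} = 3 Q L + 2 = 3 L Q + 2 = 2 + 3 L Q$)
$4 f{\left(4,u{\left(0,-2 \right)} \right)} 79617 = 4 \left(2 + 3 \sqrt{0^{2} + \left(-2\right)^{2}} \cdot 4\right) 79617 = 4 \left(2 + 3 \sqrt{0 + 4} \cdot 4\right) 79617 = 4 \left(2 + 3 \sqrt{4} \cdot 4\right) 79617 = 4 \left(2 + 3 \cdot 2 \cdot 4\right) 79617 = 4 \left(2 + 24\right) 79617 = 4 \cdot 26 \cdot 79617 = 104 \cdot 79617 = 8280168$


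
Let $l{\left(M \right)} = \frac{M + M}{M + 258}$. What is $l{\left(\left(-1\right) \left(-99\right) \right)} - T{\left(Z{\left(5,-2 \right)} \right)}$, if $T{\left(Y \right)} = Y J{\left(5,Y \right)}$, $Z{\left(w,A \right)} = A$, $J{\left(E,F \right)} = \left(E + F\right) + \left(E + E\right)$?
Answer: $\frac{3160}{119} \approx 26.555$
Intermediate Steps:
$J{\left(E,F \right)} = F + 3 E$ ($J{\left(E,F \right)} = \left(E + F\right) + 2 E = F + 3 E$)
$T{\left(Y \right)} = Y \left(15 + Y\right)$ ($T{\left(Y \right)} = Y \left(Y + 3 \cdot 5\right) = Y \left(Y + 15\right) = Y \left(15 + Y\right)$)
$l{\left(M \right)} = \frac{2 M}{258 + M}$
$l{\left(\left(-1\right) \left(-99\right) \right)} - T{\left(Z{\left(5,-2 \right)} \right)} = \frac{2 \left(\left(-1\right) \left(-99\right)\right)}{258 - -99} - - 2 \left(15 - 2\right) = 2 \cdot 99 \frac{1}{258 + 99} - \left(-2\right) 13 = 2 \cdot 99 \cdot \frac{1}{357} - -26 = 2 \cdot 99 \cdot \frac{1}{357} + 26 = \frac{66}{119} + 26 = \frac{3160}{119}$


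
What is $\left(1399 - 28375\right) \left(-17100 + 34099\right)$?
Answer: $-458565024$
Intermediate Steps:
$\left(1399 - 28375\right) \left(-17100 + 34099\right) = \left(-26976\right) 16999 = -458565024$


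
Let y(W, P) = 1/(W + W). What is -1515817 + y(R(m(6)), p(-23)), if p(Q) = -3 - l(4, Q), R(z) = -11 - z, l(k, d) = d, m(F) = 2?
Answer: -39411243/26 ≈ -1.5158e+6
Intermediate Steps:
p(Q) = -3 - Q
y(W, P) = 1/(2*W)
-1515817 + y(R(m(6)), p(-23)) = -1515817 + 1/(2*(-11 - 1*2)) = -1515817 + 1/(2*(-11 - 2)) = -1515817 + (1/2)/(-13) = -1515817 + (1/2)*(-1/13) = -1515817 - 1/26 = -39411243/26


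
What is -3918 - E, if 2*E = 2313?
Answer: -10149/2 ≈ -5074.5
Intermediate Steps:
E = 2313/2 (E = (1/2)*2313 = 2313/2 ≈ 1156.5)
-3918 - E = -3918 - 1*2313/2 = -3918 - 2313/2 = -10149/2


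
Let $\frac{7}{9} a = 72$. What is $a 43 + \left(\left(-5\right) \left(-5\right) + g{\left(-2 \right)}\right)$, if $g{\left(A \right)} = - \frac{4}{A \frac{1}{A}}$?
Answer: $\frac{28011}{7} \approx 4001.6$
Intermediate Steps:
$g{\left(A \right)} = -4$ ($g{\left(A \right)} = - \frac{4}{1} = \left(-4\right) 1 = -4$)
$a = \frac{648}{7}$ ($a = \frac{9}{7} \cdot 72 = \frac{648}{7} \approx 92.571$)
$a 43 + \left(\left(-5\right) \left(-5\right) + g{\left(-2 \right)}\right) = \frac{648}{7} \cdot 43 - -21 = \frac{27864}{7} + \left(25 - 4\right) = \frac{27864}{7} + 21 = \frac{28011}{7}$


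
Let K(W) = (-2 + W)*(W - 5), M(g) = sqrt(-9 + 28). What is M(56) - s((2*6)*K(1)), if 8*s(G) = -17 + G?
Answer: -31/8 + sqrt(19) ≈ 0.48390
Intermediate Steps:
M(g) = sqrt(19)
K(W) = (-5 + W)*(-2 + W) (K(W) = (-2 + W)*(-5 + W) = (-5 + W)*(-2 + W))
s(G) = -17/8 + G/8 (s(G) = (-17 + G)/8 = -17/8 + G/8)
M(56) - s((2*6)*K(1)) = sqrt(19) - (-17/8 + ((2*6)*(10 + 1**2 - 7*1))/8) = sqrt(19) - (-17/8 + (12*(10 + 1 - 7))/8) = sqrt(19) - (-17/8 + (12*4)/8) = sqrt(19) - (-17/8 + (1/8)*48) = sqrt(19) - (-17/8 + 6) = sqrt(19) - 1*31/8 = sqrt(19) - 31/8 = -31/8 + sqrt(19)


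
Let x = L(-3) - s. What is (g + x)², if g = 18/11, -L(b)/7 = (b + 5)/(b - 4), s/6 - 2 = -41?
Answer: 6832996/121 ≈ 56471.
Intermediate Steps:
s = -234 (s = 12 + 6*(-41) = 12 - 246 = -234)
L(b) = -7*(5 + b)/(-4 + b) (L(b) = -7*(b + 5)/(b - 4) = -7*(5 + b)/(-4 + b))
x = 236 (x = 7*(-5 - 1*(-3))/(-4 - 3) - 1*(-234) = 7*(-5 + 3)/(-7) + 234 = 7*(-⅐)*(-2) + 234 = 2 + 234 = 236)
g = 18/11 (g = 18*(1/11) = 18/11 ≈ 1.6364)
(g + x)² = (18/11 + 236)² = (2614/11)² = 6832996/121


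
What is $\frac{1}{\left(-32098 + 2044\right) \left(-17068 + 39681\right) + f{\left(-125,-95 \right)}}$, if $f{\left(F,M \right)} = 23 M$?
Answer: $- \frac{1}{679613287} \approx -1.4714 \cdot 10^{-9}$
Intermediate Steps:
$\frac{1}{\left(-32098 + 2044\right) \left(-17068 + 39681\right) + f{\left(-125,-95 \right)}} = \frac{1}{\left(-32098 + 2044\right) \left(-17068 + 39681\right) + 23 \left(-95\right)} = \frac{1}{\left(-30054\right) 22613 - 2185} = \frac{1}{-679611102 - 2185} = \frac{1}{-679613287} = - \frac{1}{679613287}$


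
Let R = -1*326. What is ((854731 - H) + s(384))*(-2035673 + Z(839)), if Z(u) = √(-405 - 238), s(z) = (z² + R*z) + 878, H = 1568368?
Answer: 1405605742751 - 690487*I*√643 ≈ 1.4056e+12 - 1.7509e+7*I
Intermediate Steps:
R = -326
s(z) = 878 + z² - 326*z (s(z) = (z² - 326*z) + 878 = 878 + z² - 326*z)
Z(u) = I*√643 (Z(u) = √(-643) = I*√643)
((854731 - H) + s(384))*(-2035673 + Z(839)) = ((854731 - 1*1568368) + (878 + 384² - 326*384))*(-2035673 + I*√643) = ((854731 - 1568368) + (878 + 147456 - 125184))*(-2035673 + I*√643) = (-713637 + 23150)*(-2035673 + I*√643) = -690487*(-2035673 + I*√643) = 1405605742751 - 690487*I*√643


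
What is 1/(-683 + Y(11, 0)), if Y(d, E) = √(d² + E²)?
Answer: -1/672 ≈ -0.0014881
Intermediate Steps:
Y(d, E) = √(E² + d²)
1/(-683 + Y(11, 0)) = 1/(-683 + √(0² + 11²)) = 1/(-683 + √(0 + 121)) = 1/(-683 + √121) = 1/(-683 + 11) = 1/(-672) = -1/672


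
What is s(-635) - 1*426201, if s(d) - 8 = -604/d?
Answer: -270631951/635 ≈ -4.2619e+5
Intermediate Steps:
s(d) = 8 - 604/d
s(-635) - 1*426201 = (8 - 604/(-635)) - 1*426201 = (8 - 604*(-1/635)) - 426201 = (8 + 604/635) - 426201 = 5684/635 - 426201 = -270631951/635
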